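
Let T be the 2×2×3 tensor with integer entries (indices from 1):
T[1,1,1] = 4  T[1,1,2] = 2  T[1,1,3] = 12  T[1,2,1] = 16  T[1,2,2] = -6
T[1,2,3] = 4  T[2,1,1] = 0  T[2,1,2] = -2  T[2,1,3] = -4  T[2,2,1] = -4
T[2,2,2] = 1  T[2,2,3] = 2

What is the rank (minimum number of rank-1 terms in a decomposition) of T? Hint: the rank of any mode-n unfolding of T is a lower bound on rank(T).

3

Lower bound: in the mode-3 unfolding of T (rows indexed by k, columns by (i,j)) the 3×3 minor on rows k ∈ {1, 2, 3}, columns (i,j) ∈ {(1,1), (1,2), (2,1)} is det [[4, 16, 0], [2, -6, -2], [12, 4, -4]] = -128 ≠ 0, so that unfolding has rank ≥ 3 and hence rank(T) ≥ 3 (CP rank is at least every unfolding rank, though it can be larger).
Upper bound: T is a sum of 3 rank-1 terms, T = (1, 0) ∘ (1, 2) ∘ (4, -2, 4) + (2, -1) ∘ (0, 1) ∘ (4, 0, 0) + (2, -1) ∘ (2, -1) ∘ (0, 1, 2) (written with every a and b primitive with positive leading entry and the scale carried by c; CP decompositions are not unique, and this one is verified by expanding entrywise), so rank(T) ≤ 3.
These bounds meet, so rank(T) = 3.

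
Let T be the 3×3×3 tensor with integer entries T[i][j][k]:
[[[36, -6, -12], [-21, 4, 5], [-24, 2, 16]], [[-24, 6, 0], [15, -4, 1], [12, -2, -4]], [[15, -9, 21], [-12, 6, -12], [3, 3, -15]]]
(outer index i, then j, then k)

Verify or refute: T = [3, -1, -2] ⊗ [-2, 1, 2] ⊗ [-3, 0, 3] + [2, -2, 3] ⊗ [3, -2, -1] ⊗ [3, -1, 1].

Yes

Reconstruct entrywise from the claimed factors. For example, T[2,1,1] = 6 and Σₗ aₗ[2]bₗ[1]cₗ[1] = (-2)·(1)·(0) + (3)·(-2)·(-1) = 6; checking all 27 entries, every one matches. The claim holds.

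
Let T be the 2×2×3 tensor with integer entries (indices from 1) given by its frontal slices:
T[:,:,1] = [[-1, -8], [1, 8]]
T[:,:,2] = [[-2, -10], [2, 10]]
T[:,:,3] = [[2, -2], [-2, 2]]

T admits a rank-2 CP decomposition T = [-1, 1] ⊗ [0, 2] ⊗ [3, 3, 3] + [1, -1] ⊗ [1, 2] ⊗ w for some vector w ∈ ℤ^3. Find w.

w = [-1, -2, 2]

Subtract the known terms from T to get the rank-1 residual R = [1, -1] ⊗ [1, 2] ⊗ w, so R[i,j,k] = a[i]·b[j]·w[k]. Pick indices with nonzero a[1]·b[1] = (1)·(1) = 1. Only the fibre through (1,1,·) is needed: R[1,1,:] = T[1,1,:] − Σₗ aₗ[1]bₗ[1]cₗ = [-1, -2, 2] − (-1)·(0)·[3, 3, 3] = [-1, -2, 2]. Then w[k] = R[1,1,k] / 1 for each k, giving w = [-1, -2, 2] / 1 = [-1, -2, 2].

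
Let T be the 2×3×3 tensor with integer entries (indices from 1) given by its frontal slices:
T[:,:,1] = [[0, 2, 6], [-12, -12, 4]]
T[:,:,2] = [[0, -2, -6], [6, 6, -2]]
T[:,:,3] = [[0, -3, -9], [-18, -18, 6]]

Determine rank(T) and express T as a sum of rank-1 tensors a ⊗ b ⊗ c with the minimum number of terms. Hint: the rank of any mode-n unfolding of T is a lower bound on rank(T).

Lower bound: the mode-1 unfolding of T (rows indexed by i, columns by (j,k) = (1,1), (1,2), (1,3), (2,1), (2,2), (2,3), (3,1), (3,2), (3,3)) is [[0, 0, 0, 2, -2, -3, 6, -6, -9], [-12, 6, -18, -12, 6, -18, 4, -2, 6]].
There the 2×2 minor on rows i ∈ {1, 2}, columns (j,k) ∈ {(1,1), (2,1)} is det [[0, 2], [-12, -12]] = 24 ≠ 0, so this unfolding has rank ≥ 2; CP rank is at least every unfolding rank, so rank(T) ≥ 2. (Unfolding ranks only ever bound the CP rank from below — rank(T) can be strictly larger than all of them — so the matching upper bound has to come from an explicit 2-term decomposition.)
Upper bound — finding two terms. Write S_k = T[:,:,k] for the frontal slices: S₁ = [[0, 2, 6], [-12, -12, 4]], S₂ = [[0, -2, -6], [6, 6, -2]], S₃ = [[0, -3, -9], [-18, -18, 6]].
If T = a₁ ⊗ b₁ ⊗ c₁ + a₂ ⊗ b₂ ⊗ c₂ then each S_k = c₁[k]·a₁b₁ᵀ + c₂[k]·a₂b₂ᵀ. S₁ and S₂ are linearly independent, so a₁b₁ᵀ and a₂b₂ᵀ must span the same plane of matrices: they are the rank-1 matrices of the form x·S₁ + y·S₂.
The 2×2 minor of x·S₁ + y·S₂ on rows {1,2}, columns {1,2} is 24·x² − 36·xy + 12·y² = 12·(2·x − y)(x − y), vanishing at (x:y) = (1:2) and (1:1).
M₁ = S₁ + 2·S₂ = [[0, -2, -6], [0, 0, 0]] = (-2)·[1, 0][0, 1, 3]ᵀ and M₂ = S₁ + S₂ = [[0, 0, 0], [-6, -6, 2]] = (-2)·[0, 1][3, 3, -1]ᵀ, so take a₁ = [1, 0], b₁ = [0, 1, 3], a₂ = [0, 1], b₂ = [3, 3, -1].
Each slice is an integer combination of E₁ = a₁b₁ᵀ and E₂ = a₂b₂ᵀ: S₁ = 2·E₁ − 4·E₂, S₂ = −2·E₁ + 2·E₂, S₃ = −3·E₁ − 6·E₂; reading off coefficients, c₁ = [2, -2, -3] and c₂ = [-4, 2, -6].
Hence T = [1, 0] ⊗ [0, 1, 3] ⊗ [2, -2, -3] + [0, 1] ⊗ [3, 3, -1] ⊗ [-4, 2, -6], so rank(T) ≤ 2.
These bounds meet, so rank(T) = 2.
Check entry T[2,1,2] = 6: (0)·(0)·(-2) + (1)·(3)·(2) = 6.

rank(T) = 2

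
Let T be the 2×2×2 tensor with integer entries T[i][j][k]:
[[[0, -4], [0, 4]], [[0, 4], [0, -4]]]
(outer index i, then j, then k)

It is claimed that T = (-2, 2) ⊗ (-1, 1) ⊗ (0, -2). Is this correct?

Reconstruct entrywise from the claimed factors. For example, T[0,1,1] = 4 and Σₗ aₗ[0]bₗ[1]cₗ[1] = (-2)·(1)·(-2) = 4; checking all 8 entries, every one matches. The claim holds.

Yes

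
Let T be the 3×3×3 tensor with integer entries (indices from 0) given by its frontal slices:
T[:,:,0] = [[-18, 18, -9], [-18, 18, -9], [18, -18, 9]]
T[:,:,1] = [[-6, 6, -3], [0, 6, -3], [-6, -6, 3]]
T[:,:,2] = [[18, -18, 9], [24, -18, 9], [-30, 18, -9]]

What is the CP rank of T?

Lower bound: in the mode-2 unfolding of T (rows indexed by j, columns by (i,k)) the 2×2 minor on rows j ∈ {0, 1}, columns (i,k) ∈ {(0,0), (1,1)} is det [[-18, 0], [18, 6]] = -108 ≠ 0, so that unfolding has rank ≥ 2 and hence rank(T) ≥ 2 (CP rank is at least every unfolding rank, though it can be larger).
Upper bound: with S_k = T[:,:,k], the two rank-1 terms a₁b₁ᵀ, a₂b₂ᵀ are the rank-1 members of the pencil x·S₀ + y·S₁.
The 2×2 minor of x·S₀ + y·S₁ on rows {0,1}, columns {0,1} is −108·xy − 36·y² = (-36)·(y)(3·x + y), vanishing at (x:y) = (1:0) and (1:-3).
M₁ = S₀ = [[-18, 18, -9], [-18, 18, -9], [18, -18, 9]] = (-9)·(1, 1, -1)(2, -2, 1)ᵀ and M₂ = S₀ − 3·S₁ = [[0, 0, 0], [-18, 0, 0], [36, 0, 0]] = (-18)·(0, 1, -2)(1, 0, 0)ᵀ, so take a₁ = (1, 1, -1), b₁ = (2, -2, 1), a₂ = (0, 1, -2), b₂ = (1, 0, 0).
Each slice is an integer combination of E₁ = a₁b₁ᵀ and E₂ = a₂b₂ᵀ: S₀ = −9·E₁, S₁ = −3·E₁ + 6·E₂, S₂ = 9·E₁ + 6·E₂; reading off coefficients, c₁ = (-9, -3, 9) and c₂ = (0, 6, 6).
Hence T = (1, 1, -1) ⊗ (2, -2, 1) ⊗ (-9, -3, 9) + (0, 1, -2) ⊗ (1, 0, 0) ⊗ (0, 6, 6), so rank(T) ≤ 2.
These bounds meet, so rank(T) = 2.

2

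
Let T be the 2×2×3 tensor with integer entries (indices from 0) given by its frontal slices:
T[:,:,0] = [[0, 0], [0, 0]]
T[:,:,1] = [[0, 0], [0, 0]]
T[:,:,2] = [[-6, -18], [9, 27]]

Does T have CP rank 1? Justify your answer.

The mode-1 fibre T[:,0,2] = [-6, 9] gives a = [2, -3] (primitive direction); the mode-2 fibre T[0,:,2] = [-6, -18] gives b = [1, 3]; then c[k] = T[0,0,k] / (a[0]·b[0]) = [0, 0, -6] / 2 = [0, 0, -3].
Expanding [2, -3] ⊗ [1, 3] ⊗ [0, 0, -3] reproduces all 12 entries of T, so T = [2, -3] ⊗ [1, 3] ⊗ [0, 0, -3] and rank(T) ≤ 1.
Equivalently every frontal slice T[:,:,k] is c[k] times the rank-1 matrix [2, -3] ⊗ [1, 3]. So T has rank 1 (it is nonzero).

Yes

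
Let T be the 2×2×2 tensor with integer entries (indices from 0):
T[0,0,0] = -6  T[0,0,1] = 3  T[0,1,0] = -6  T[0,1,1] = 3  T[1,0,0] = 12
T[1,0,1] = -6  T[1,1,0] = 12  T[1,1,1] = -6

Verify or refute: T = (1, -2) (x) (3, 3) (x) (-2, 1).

Reconstruct entrywise from the claimed factors. For example, T[1,0,1] = -6 and Σₗ aₗ[1]bₗ[0]cₗ[1] = (-2)·(3)·(1) = -6; checking all 8 entries, every one matches. The claim holds.

Yes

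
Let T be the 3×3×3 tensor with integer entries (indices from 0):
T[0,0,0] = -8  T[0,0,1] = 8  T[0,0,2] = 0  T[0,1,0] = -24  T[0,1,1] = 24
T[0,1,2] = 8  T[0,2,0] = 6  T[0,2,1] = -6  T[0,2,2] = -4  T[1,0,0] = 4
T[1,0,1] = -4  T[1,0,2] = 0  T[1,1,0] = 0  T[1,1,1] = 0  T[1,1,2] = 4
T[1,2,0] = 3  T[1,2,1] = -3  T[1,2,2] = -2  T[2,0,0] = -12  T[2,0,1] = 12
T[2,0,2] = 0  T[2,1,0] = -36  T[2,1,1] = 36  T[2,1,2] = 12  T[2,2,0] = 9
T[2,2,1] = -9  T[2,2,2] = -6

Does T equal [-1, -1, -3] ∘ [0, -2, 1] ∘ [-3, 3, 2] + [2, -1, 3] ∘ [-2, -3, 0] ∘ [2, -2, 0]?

Reconstruct entry (0,1,0) from the claimed factors: Σₗ aₗ[0]bₗ[1]cₗ[0] = (-1)·(-2)·(-3) + (2)·(-3)·(2) = -18, but T[0,1,0] = -24. The claim is false.

No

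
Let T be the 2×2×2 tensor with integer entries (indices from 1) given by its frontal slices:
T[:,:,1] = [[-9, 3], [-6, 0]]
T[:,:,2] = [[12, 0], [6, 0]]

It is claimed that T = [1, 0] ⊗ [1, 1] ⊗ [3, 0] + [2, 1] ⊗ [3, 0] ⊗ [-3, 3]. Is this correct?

No

Reconstruct entry (1,1,1) from the claimed factors: Σₗ aₗ[1]bₗ[1]cₗ[1] = (1)·(1)·(3) + (2)·(3)·(-3) = -15, but T[1,1,1] = -9. The claim is false.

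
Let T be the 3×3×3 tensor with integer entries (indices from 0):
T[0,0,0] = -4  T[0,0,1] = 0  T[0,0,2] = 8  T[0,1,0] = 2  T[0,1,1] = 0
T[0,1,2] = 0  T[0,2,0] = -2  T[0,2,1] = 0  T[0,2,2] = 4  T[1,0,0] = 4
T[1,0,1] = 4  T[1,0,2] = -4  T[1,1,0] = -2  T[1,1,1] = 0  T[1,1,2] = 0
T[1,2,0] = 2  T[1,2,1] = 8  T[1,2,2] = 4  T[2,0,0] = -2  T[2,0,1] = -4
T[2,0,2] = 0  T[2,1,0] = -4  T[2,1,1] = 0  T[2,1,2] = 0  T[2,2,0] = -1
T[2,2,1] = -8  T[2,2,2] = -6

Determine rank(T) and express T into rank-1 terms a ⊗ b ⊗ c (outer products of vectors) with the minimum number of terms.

Lower bound: in the mode-3 unfolding of T (rows indexed by k, columns by (i,j)) the 3×3 minor on rows k ∈ {0, 1, 2}, columns (i,j) ∈ {(0,0), (0,1), (1,0)} is det [[-4, 2, 4], [0, 0, 4], [8, 0, -4]] = 64 ≠ 0, so that unfolding has rank ≥ 3 and hence rank(T) ≥ 3 (CP rank is at least every unfolding rank, though it can be larger).
Upper bound: T is a sum of 3 rank-1 terms, T = [0, 1, -1] ⊗ [1, 0, 2] ⊗ [0, 4, 4] + [1, -1, -2] ⊗ [0, 1, 0] ⊗ [2, 0, 0] + [2, -2, 1] ⊗ [2, 0, 1] ⊗ [-1, 0, 2] (written with every a and b primitive with positive leading entry and the scale carried by c; CP decompositions are not unique, and this one is verified by expanding entrywise), so rank(T) ≤ 3.
These bounds meet, so rank(T) = 3.

rank(T) = 3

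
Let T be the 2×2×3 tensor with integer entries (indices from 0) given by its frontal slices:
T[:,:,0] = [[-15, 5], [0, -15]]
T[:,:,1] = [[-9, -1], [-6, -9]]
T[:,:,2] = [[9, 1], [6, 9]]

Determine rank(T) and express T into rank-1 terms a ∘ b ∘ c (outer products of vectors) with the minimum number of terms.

rank(T) = 2

Lower bound: in the mode-1 unfolding of T (rows indexed by i, columns by (j,k)) the 2×2 minor on rows i ∈ {0, 1}, columns (j,k) ∈ {(0,0), (0,1)} is det [[-15, -9], [0, -6]] = 90 ≠ 0, so that unfolding has rank ≥ 2 and hence rank(T) ≥ 2 (CP rank is at least every unfolding rank, though it can be larger).
Upper bound: with S_k = T[:,:,k], the two rank-1 terms a₁b₁ᵀ, a₂b₂ᵀ are the rank-1 members of the pencil x·S₀ + y·S₁.
det(x·S₀ + y·S₁) is 225·x² + 300·xy + 75·y² = 75·(x + y)(3·x + y), vanishing at (x:y) = (1:-1) and (1:-3).
M₁ = S₀ − S₁ = [[-6, 6], [6, -6]] = (-6)·[1, -1][1, -1]ᵀ and M₂ = S₀ − 3·S₁ = [[12, 8], [18, 12]] = 2·[2, 3][3, 2]ᵀ, so take a₁ = [1, -1], b₁ = [1, -1], a₂ = [2, 3], b₂ = [3, 2].
Each slice is an integer combination of E₁ = a₁b₁ᵀ and E₂ = a₂b₂ᵀ: S₀ = −9·E₁ − E₂, S₁ = −3·E₁ − E₂, S₂ = 3·E₁ + E₂; reading off coefficients, c₁ = [-9, -3, 3] and c₂ = [-1, -1, 1].
Hence T = [1, -1] ∘ [1, -1] ∘ [-9, -3, 3] + [2, 3] ∘ [3, 2] ∘ [-1, -1, 1], so rank(T) ≤ 2.
These bounds meet, so rank(T) = 2.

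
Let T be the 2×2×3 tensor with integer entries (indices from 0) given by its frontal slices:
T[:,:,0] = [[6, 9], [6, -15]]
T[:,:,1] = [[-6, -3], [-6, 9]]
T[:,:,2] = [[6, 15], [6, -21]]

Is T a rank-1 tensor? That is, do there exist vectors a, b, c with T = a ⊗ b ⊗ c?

The mode-1 unfolding of T (rows indexed by i, columns by (j,k) = (0,0), (0,1), (0,2), (1,0), (1,1), (1,2)) is [[6, -6, 6, 9, -3, 15], [6, -6, 6, -15, 9, -21]].
There the 2×2 minor on rows i ∈ {0, 1}, columns (j,k) ∈ {(0,0), (1,0)} is det [[6, 9], [6, -15]] = -144 ≠ 0, so this unfolding has rank ≥ 2; CP rank is at least every unfolding rank, so rank(T) ≥ 2.
In particular rank(T) ≥ 2 > 1, so T is not rank-1.

No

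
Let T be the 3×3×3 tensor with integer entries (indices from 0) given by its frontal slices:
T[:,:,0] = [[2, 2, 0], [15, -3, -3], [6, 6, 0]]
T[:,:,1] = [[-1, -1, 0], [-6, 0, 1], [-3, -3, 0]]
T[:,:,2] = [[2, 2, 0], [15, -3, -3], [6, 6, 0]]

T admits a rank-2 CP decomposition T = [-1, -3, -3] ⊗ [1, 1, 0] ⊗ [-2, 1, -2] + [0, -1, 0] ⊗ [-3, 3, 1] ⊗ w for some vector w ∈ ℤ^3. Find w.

w = [3, -1, 3]

Subtract the known terms from T to get the rank-1 residual R = [0, -1, 0] ⊗ [-3, 3, 1] ⊗ w, so R[i,j,k] = a[i]·b[j]·w[k]. Pick indices with nonzero a[1]·b[0] = (-1)·(-3) = 3. Only the fibre through (1,0,·) is needed: R[1,0,:] = T[1,0,:] − Σₗ aₗ[1]bₗ[0]cₗ = [15, -6, 15] − (-3)·(1)·[-2, 1, -2] = [9, -3, 9]. Then w[k] = R[1,0,k] / 3 for each k, giving w = [9, -3, 9] / 3 = [3, -1, 3].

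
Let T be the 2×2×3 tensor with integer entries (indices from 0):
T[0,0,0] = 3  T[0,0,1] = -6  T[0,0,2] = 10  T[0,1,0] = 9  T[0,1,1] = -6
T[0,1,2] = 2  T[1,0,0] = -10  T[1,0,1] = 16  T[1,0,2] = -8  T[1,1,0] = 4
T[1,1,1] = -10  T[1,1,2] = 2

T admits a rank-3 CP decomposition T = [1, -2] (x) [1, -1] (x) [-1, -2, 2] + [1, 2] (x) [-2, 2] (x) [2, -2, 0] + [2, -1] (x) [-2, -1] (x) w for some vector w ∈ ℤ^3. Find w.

w = [-2, 2, -2]

Subtract the known terms from T to get the rank-1 residual R = [2, -1] (x) [-2, -1] (x) w, so R[i,j,k] = a[i]·b[j]·w[k]. Pick indices with nonzero a[0]·b[0] = (2)·(-2) = -4. Only the fibre through (0,0,·) is needed: R[0,0,:] = T[0,0,:] − Σₗ aₗ[0]bₗ[0]cₗ = [3, -6, 10] − (1)·(1)·[-1, -2, 2] − (1)·(-2)·[2, -2, 0] = [8, -8, 8]. Then w[k] = R[0,0,k] / -4 for each k, giving w = [8, -8, 8] / -4 = [-2, 2, -2].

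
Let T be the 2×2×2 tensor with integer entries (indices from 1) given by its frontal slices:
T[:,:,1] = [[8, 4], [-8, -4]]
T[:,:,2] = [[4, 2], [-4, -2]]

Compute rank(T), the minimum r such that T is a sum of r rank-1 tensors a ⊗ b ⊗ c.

1

Lower bound: T ≠ 0 (e.g. T[1,1,1] = 8), so rank(T) ≥ 1.
Upper bound: if T = a ⊗ b ⊗ c then every fibre of T is a multiple of the corresponding factor, so read the factors off the fibres through the nonzero entry T[1,1,1] = 8.
The mode-1 fibre T[:,1,1] = [8, -8] gives a = (1, -1) (primitive direction); the mode-2 fibre T[1,:,1] = [8, 4] gives b = (2, 1); then c[k] = T[1,1,k] / (a[1]·b[1]) = [8, 4] / 2 = (4, 2).
Expanding (1, -1) ⊗ (2, 1) ⊗ (4, 2) reproduces all 8 entries of T, so T = (1, -1) ⊗ (2, 1) ⊗ (4, 2) and rank(T) ≤ 1.
These bounds meet, so rank(T) = 1.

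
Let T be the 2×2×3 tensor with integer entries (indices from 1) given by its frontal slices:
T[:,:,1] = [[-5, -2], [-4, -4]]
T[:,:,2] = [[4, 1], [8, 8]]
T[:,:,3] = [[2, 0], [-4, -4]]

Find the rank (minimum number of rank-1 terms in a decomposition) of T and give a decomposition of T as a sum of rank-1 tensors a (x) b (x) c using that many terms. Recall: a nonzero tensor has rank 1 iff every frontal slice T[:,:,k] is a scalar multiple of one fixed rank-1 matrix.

Lower bound: in the mode-3 unfolding of T (rows indexed by k, columns by (i,j)) the 3×3 minor on rows k ∈ {1, 2, 3}, columns (i,j) ∈ {(1,1), (1,2), (2,1)} is det [[-5, -2, -4], [4, 1, 8], [2, 0, -4]] = -36 ≠ 0, so that unfolding has rank ≥ 3 and hence rank(T) ≥ 3 (CP rank is at least every unfolding rank, though it can be larger).
Upper bound: T is a sum of 3 rank-1 terms, T = [0, 1] (x) [1, 1] (x) [-4, 8, -4] + [1, 0] (x) [1, 0] (x) [-1, 2, 2] + [1, 0] (x) [2, 1] (x) [-2, 1, 0] (one valid choice — decompositions are not unique — normalised so each a, b is primitive with positive first nonzero entry; check it by expanding all entries), so rank(T) ≤ 3.
These bounds meet, so rank(T) = 3.

rank(T) = 3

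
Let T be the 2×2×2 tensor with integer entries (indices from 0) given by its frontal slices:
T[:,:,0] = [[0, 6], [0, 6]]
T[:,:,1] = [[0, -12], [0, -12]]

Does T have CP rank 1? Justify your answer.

Yes

If T = a (x) b (x) c then every fibre of T is a multiple of the corresponding factor, so read the factors off the fibres through the nonzero entry T[0,1,0] = 6.
The mode-1 fibre T[:,1,0] = [6, 6] gives a = (1, 1) (primitive direction); the mode-2 fibre T[0,:,0] = [0, 6] gives b = (0, 1); then c[k] = T[0,1,k] / (a[0]·b[1]) = [6, -12] / 1 = (6, -12).
Expanding (1, 1) (x) (0, 1) (x) (6, -12) reproduces all 8 entries of T, so T = (1, 1) (x) (0, 1) (x) (6, -12) and rank(T) ≤ 1.
Equivalently every frontal slice T[:,:,k] is c[k] times the rank-1 matrix (1, 1) (x) (0, 1). So T has rank 1 (it is nonzero).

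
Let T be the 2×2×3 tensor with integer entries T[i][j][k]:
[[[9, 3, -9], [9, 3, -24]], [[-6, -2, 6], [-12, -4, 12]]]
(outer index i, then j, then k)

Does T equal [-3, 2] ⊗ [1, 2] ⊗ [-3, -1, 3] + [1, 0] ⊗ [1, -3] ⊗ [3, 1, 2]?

Reconstruct entry (0,0,0) from the claimed factors: Σₗ aₗ[0]bₗ[0]cₗ[0] = (-3)·(1)·(-3) + (1)·(1)·(3) = 12, but T[0,0,0] = 9. The claim is false.

No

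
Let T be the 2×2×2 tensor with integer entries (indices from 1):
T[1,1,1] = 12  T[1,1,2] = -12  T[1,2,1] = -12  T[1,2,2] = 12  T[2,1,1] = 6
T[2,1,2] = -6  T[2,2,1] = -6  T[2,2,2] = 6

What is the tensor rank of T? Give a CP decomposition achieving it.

Lower bound: T ≠ 0 (e.g. T[1,1,1] = 12), so rank(T) ≥ 1.
Upper bound: if T = a ⊗ b ⊗ c then every fibre of T is a multiple of the corresponding factor, so read the factors off the fibres through the nonzero entry T[1,1,1] = 12.
The mode-1 fibre T[:,1,1] = [12, 6] gives a = (2, 1) (primitive direction); the mode-2 fibre T[1,:,1] = [12, -12] gives b = (1, -1); then c[k] = T[1,1,k] / (a[1]·b[1]) = [12, -12] / 2 = (6, -6).
Expanding (2, 1) ⊗ (1, -1) ⊗ (6, -6) reproduces all 8 entries of T, so T = (2, 1) ⊗ (1, -1) ⊗ (6, -6) and rank(T) ≤ 1.
These bounds meet, so rank(T) = 1.
Check entry T[2,1,2] = -6: (1)·(1)·(-6) = -6.

rank(T) = 1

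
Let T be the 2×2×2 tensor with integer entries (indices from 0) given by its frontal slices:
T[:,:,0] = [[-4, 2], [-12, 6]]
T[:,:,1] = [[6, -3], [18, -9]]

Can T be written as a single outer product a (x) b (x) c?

The mode-1 fibre T[:,0,0] = [-4, -12] gives a = [1, 3] (primitive direction); the mode-2 fibre T[0,:,0] = [-4, 2] gives b = [2, -1]; then c[k] = T[0,0,k] / (a[0]·b[0]) = [-4, 6] / 2 = [-2, 3].
Expanding [1, 3] (x) [2, -1] (x) [-2, 3] reproduces all 8 entries of T, so T = [1, 3] (x) [2, -1] (x) [-2, 3] and rank(T) ≤ 1.
Equivalently every frontal slice T[:,:,k] is c[k] times the rank-1 matrix [1, 3] (x) [2, -1]. So T has rank 1 (it is nonzero).

Yes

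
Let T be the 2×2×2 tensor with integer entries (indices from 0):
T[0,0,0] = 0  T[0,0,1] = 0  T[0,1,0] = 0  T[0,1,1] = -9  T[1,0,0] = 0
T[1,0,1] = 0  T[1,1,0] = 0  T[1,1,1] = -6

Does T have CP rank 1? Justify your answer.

Yes

The mode-1 fibre T[:,1,1] = [-9, -6] gives a = (3, 2) (primitive direction); the mode-2 fibre T[0,:,1] = [0, -9] gives b = (0, 1); then c[k] = T[0,1,k] / (a[0]·b[1]) = [0, -9] / 3 = (0, -3).
Expanding (3, 2) ⊗ (0, 1) ⊗ (0, -3) reproduces all 8 entries of T, so T = (3, 2) ⊗ (0, 1) ⊗ (0, -3) and rank(T) ≤ 1.
Equivalently every frontal slice T[:,:,k] is c[k] times the rank-1 matrix (3, 2) ⊗ (0, 1). So T has rank 1 (it is nonzero).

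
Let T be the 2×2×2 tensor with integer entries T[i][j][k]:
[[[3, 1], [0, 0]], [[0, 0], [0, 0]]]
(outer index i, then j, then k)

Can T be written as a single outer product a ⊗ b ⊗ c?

Yes

If T = a ⊗ b ⊗ c then every fibre of T is a multiple of the corresponding factor, so read the factors off the fibres through the nonzero entry T[0,0,0] = 3.
The mode-1 fibre T[:,0,0] = [3, 0] gives a = [1, 0] (primitive direction); the mode-2 fibre T[0,:,0] = [3, 0] gives b = [1, 0]; then c[k] = T[0,0,k] / (a[0]·b[0]) = [3, 1] / 1 = [3, 1].
Expanding [1, 0] ⊗ [1, 0] ⊗ [3, 1] reproduces all 8 entries of T, so T = [1, 0] ⊗ [1, 0] ⊗ [3, 1] and rank(T) ≤ 1.
Equivalently every frontal slice T[:,:,k] is c[k] times the rank-1 matrix [1, 0] ⊗ [1, 0]. So T has rank 1 (it is nonzero).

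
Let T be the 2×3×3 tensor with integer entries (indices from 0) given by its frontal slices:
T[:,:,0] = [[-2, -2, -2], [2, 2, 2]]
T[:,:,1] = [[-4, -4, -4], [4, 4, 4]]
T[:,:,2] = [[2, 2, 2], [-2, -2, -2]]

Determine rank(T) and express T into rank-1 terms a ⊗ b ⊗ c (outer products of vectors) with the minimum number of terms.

rank(T) = 1

Lower bound: T ≠ 0 (e.g. T[0,0,0] = -2), so rank(T) ≥ 1.
Upper bound: if T = a ⊗ b ⊗ c then every fibre of T is a multiple of the corresponding factor, so read the factors off the fibres through the nonzero entry T[0,0,0] = -2.
The mode-1 fibre T[:,0,0] = [-2, 2] gives a = (1, -1) (primitive direction); the mode-2 fibre T[0,:,0] = [-2, -2, -2] gives b = (1, 1, 1); then c[k] = T[0,0,k] / (a[0]·b[0]) = [-2, -4, 2] / 1 = (-2, -4, 2).
Expanding (1, -1) ⊗ (1, 1, 1) ⊗ (-2, -4, 2) reproduces all 18 entries of T, so T = (1, -1) ⊗ (1, 1, 1) ⊗ (-2, -4, 2) and rank(T) ≤ 1.
These bounds meet, so rank(T) = 1.
Check entry T[1,1,2] = -2: (-1)·(1)·(2) = -2.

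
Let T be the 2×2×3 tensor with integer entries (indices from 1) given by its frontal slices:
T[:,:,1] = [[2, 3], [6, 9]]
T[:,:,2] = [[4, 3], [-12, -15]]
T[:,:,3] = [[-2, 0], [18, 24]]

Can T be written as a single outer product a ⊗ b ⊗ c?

No

The mode-3 unfolding of T (rows indexed by k, columns by (i,j) = (1,1), (1,2), (2,1), (2,2)) is [[2, 3, 6, 9], [4, 3, -12, -15], [-2, 0, 18, 24]].
There the 2×2 minor on rows k ∈ {1, 2}, columns (i,j) ∈ {(1,1), (1,2)} is det [[2, 3], [4, 3]] = -6 ≠ 0, so this unfolding has rank ≥ 2; CP rank is at least every unfolding rank, so rank(T) ≥ 2.
In particular rank(T) ≥ 2 > 1, so T is not rank-1.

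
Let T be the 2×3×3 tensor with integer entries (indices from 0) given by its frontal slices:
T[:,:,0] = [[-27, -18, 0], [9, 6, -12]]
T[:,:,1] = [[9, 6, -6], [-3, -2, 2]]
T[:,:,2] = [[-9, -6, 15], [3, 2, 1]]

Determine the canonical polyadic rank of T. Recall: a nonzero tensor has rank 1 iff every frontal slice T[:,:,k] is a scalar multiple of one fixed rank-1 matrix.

Lower bound: the mode-3 unfolding of T (rows indexed by k, columns by (i,j) = (0,0), (0,1), (0,2), (1,0), (1,1), (1,2)) is [[-27, -18, 0, 9, 6, -12], [9, 6, -6, -3, -2, 2], [-9, -6, 15, 3, 2, 1]].
There the 2×2 minor on rows k ∈ {0, 1}, columns (i,j) ∈ {(0,0), (0,2)} is det [[-27, 0], [9, -6]] = 162 ≠ 0, so this unfolding has rank ≥ 2; CP rank is at least every unfolding rank, so rank(T) ≥ 2. (Unfolding ranks only ever bound the CP rank from below — rank(T) can be strictly larger than all of them — so the matching upper bound has to come from an explicit 2-term decomposition.)
Upper bound — finding two terms. Write S_k = T[:,:,k] for the frontal slices: S₀ = [[-27, -18, 0], [9, 6, -12]], S₁ = [[9, 6, -6], [-3, -2, 2]], S₂ = [[-9, -6, 15], [3, 2, 1]].
If T = a₁ (x) b₁ (x) c₁ + a₂ (x) b₂ (x) c₂ then each S_k = c₁[k]·a₁b₁ᵀ + c₂[k]·a₂b₂ᵀ. S₀ and S₁ are linearly independent, so a₁b₁ᵀ and a₂b₂ᵀ must span the same plane of matrices: they are the rank-1 matrices of the form x·S₀ + y·S₁.
The 2×2 minor of x·S₀ + y·S₁ on rows {0,1}, columns {0,2} is 324·x² − 108·xy = 108·(3·x − y)(x), vanishing at (x:y) = (1:3) and (0:1).
M₁ = S₀ + 3·S₁ = [[0, 0, -18], [0, 0, -6]] = (-6)·[3, 1][0, 0, 1]ᵀ and M₂ = S₁ = [[9, 6, -6], [-3, -2, 2]] = [3, -1][3, 2, -2]ᵀ, so take a₁ = [3, 1], b₁ = [0, 0, 1], a₂ = [3, -1], b₂ = [3, 2, -2].
Each slice is an integer combination of E₁ = a₁b₁ᵀ and E₂ = a₂b₂ᵀ: S₀ = −6·E₁ − 3·E₂, S₁ = E₂, S₂ = 3·E₁ − E₂; reading off coefficients, c₁ = [-6, 0, 3] and c₂ = [-3, 1, -1].
Hence T = [3, 1] (x) [0, 0, 1] (x) [-6, 0, 3] + [3, -1] (x) [3, 2, -2] (x) [-3, 1, -1], so rank(T) ≤ 2.
These bounds meet, so rank(T) = 2.
Check entry T[1,2,0] = -12: (1)·(1)·(-6) + (-1)·(-2)·(-3) = -12.

2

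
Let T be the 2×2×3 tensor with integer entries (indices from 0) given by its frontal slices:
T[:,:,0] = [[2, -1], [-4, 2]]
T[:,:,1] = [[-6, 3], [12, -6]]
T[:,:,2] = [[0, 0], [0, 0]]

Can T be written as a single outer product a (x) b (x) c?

If T = a (x) b (x) c then every fibre of T is a multiple of the corresponding factor, so read the factors off the fibres through the nonzero entry T[0,0,0] = 2.
The mode-1 fibre T[:,0,0] = [2, -4] gives a = (1, -2) (primitive direction); the mode-2 fibre T[0,:,0] = [2, -1] gives b = (2, -1); then c[k] = T[0,0,k] / (a[0]·b[0]) = [2, -6, 0] / 2 = (1, -3, 0).
Expanding (1, -2) (x) (2, -1) (x) (1, -3, 0) reproduces all 12 entries of T, so T = (1, -2) (x) (2, -1) (x) (1, -3, 0) and rank(T) ≤ 1.
Equivalently every frontal slice T[:,:,k] is c[k] times the rank-1 matrix (1, -2) (x) (2, -1). So T has rank 1 (it is nonzero).

Yes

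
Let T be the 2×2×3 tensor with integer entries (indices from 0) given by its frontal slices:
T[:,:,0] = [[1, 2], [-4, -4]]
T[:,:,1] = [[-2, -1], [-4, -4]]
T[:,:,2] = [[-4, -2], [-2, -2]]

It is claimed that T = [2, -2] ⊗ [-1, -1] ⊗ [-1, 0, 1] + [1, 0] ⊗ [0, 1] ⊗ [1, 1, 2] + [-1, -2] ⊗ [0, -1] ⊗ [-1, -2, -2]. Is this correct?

Reconstruct entry (0,0,0) from the claimed factors: Σₗ aₗ[0]bₗ[0]cₗ[0] = (2)·(-1)·(-1) + (1)·(0)·(1) + (-1)·(0)·(-1) = 2, but T[0,0,0] = 1. The claim is false.

No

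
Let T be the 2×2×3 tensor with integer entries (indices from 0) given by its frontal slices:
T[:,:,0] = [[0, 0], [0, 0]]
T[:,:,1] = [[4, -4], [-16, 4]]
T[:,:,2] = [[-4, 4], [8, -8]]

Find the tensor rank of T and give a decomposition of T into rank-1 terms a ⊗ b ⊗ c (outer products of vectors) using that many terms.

rank(T) = 2

Lower bound: the mode-3 unfolding of T (rows indexed by k, columns by (i,j) = (0,0), (0,1), (1,0), (1,1)) is [[0, 0, 0, 0], [4, -4, -16, 4], [-4, 4, 8, -8]].
There the 2×2 minor on rows k ∈ {1, 2}, columns (i,j) ∈ {(0,0), (1,0)} is det [[4, -16], [-4, 8]] = -32 ≠ 0, so this unfolding has rank ≥ 2; CP rank is at least every unfolding rank, so rank(T) ≥ 2. (Unfolding ranks only ever bound the CP rank from below — rank(T) can be strictly larger than all of them — so the matching upper bound has to come from an explicit 2-term decomposition.)
Upper bound — finding two terms. Write S_k = T[:,:,k] for the frontal slices: S₀ = [[0, 0], [0, 0]], S₁ = [[4, -4], [-16, 4]], S₂ = [[-4, 4], [8, -8]].
If T = a₁ ⊗ b₁ ⊗ c₁ + a₂ ⊗ b₂ ⊗ c₂ then each S_k = c₁[k]·a₁b₁ᵀ + c₂[k]·a₂b₂ᵀ. S₁ and S₂ are linearly independent, so a₁b₁ᵀ and a₂b₂ᵀ must span the same plane of matrices: they are the rank-1 matrices of the form x·S₁ + y·S₂.
det(x·S₁ + y·S₂) is −48·x² + 48·xy = (-48)·(x − y)(x), vanishing at (x:y) = (1:1) and (0:1).
M₁ = S₁ + S₂ = [[0, 0], [-8, -4]] = (-4)·(0, 1)(2, 1)ᵀ and M₂ = S₂ = [[-4, 4], [8, -8]] = (-4)·(1, -2)(1, -1)ᵀ, so take a₁ = (0, 1), b₁ = (2, 1), a₂ = (1, -2), b₂ = (1, -1).
Each slice is an integer combination of E₁ = a₁b₁ᵀ and E₂ = a₂b₂ᵀ: S₀ = 0, S₁ = −4·E₁ + 4·E₂, S₂ = −4·E₂; reading off coefficients, c₁ = (0, -4, 0) and c₂ = (0, 4, -4).
Hence T = (0, 1) ⊗ (2, 1) ⊗ (0, -4, 0) + (1, -2) ⊗ (1, -1) ⊗ (0, 4, -4), so rank(T) ≤ 2.
These bounds meet, so rank(T) = 2.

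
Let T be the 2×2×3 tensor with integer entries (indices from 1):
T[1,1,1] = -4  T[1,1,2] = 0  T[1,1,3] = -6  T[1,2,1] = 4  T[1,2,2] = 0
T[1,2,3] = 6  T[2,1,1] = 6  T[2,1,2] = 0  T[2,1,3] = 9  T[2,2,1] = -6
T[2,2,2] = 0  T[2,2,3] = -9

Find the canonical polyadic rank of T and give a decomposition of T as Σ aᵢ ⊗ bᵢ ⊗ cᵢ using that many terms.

rank(T) = 1

Lower bound: T ≠ 0 (e.g. T[1,1,1] = -4), so rank(T) ≥ 1.
Upper bound: if T = a ⊗ b ⊗ c then every fibre of T is a multiple of the corresponding factor, so read the factors off the fibres through the nonzero entry T[1,1,1] = -4.
The mode-1 fibre T[:,1,1] = [-4, 6] gives a = [2, -3] (primitive direction); the mode-2 fibre T[1,:,1] = [-4, 4] gives b = [1, -1]; then c[k] = T[1,1,k] / (a[1]·b[1]) = [-4, 0, -6] / 2 = [-2, 0, -3].
Expanding [2, -3] ⊗ [1, -1] ⊗ [-2, 0, -3] reproduces all 12 entries of T, so T = [2, -3] ⊗ [1, -1] ⊗ [-2, 0, -3] and rank(T) ≤ 1.
These bounds meet, so rank(T) = 1.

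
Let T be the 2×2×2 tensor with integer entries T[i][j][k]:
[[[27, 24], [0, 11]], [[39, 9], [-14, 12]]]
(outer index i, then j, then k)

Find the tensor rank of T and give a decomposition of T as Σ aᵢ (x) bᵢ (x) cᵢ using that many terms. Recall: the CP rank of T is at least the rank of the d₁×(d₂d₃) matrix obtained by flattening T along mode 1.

rank(T) = 2

Lower bound: the mode-1 unfolding of T (rows indexed by i, columns by (j,k) = (0,0), (0,1), (1,0), (1,1)) is [[27, 24, 0, 11], [39, 9, -14, 12]].
There the 2×2 minor on rows i ∈ {0, 1}, columns (j,k) ∈ {(0,0), (0,1)} is det [[27, 24], [39, 9]] = -693 ≠ 0, so this unfolding has rank ≥ 2; CP rank is at least every unfolding rank, so rank(T) ≥ 2. (This is only a lower bound: in general the CP rank may exceed every unfolding rank, so we still need to exhibit 2 rank-1 terms summing to T.)
Upper bound — finding two terms. Write S_k = T[:,:,k] for the frontal slices: S₀ = [[27, 0], [39, -14]], S₁ = [[24, 11], [9, 12]].
If T = a₁ (x) b₁ (x) c₁ + a₂ (x) b₂ (x) c₂ then each S_k = c₁[k]·a₁b₁ᵀ + c₂[k]·a₂b₂ᵀ. S₀ and S₁ are linearly independent, so a₁b₁ᵀ and a₂b₂ᵀ must span the same plane of matrices: they are the rank-1 matrices of the form x·S₀ + y·S₁.
det(x·S₀ + y·S₁) is −378·x² − 441·xy + 189·y² = (-63)·(2·x + 3·y)(3·x − y), vanishing at (x:y) = (3:-2) and (1:3).
M₁ = 3·S₀ − 2·S₁ = [[33, -22], [99, -66]] = 11·(1, 3)(3, -2)ᵀ and M₂ = S₀ + 3·S₁ = [[99, 33], [66, 22]] = 11·(3, 2)(3, 1)ᵀ, so take a₁ = (1, 3), b₁ = (3, -2), a₂ = (3, 2), b₂ = (3, 1).
Each slice is an integer combination of E₁ = a₁b₁ᵀ and E₂ = a₂b₂ᵀ: S₀ = 3·E₁ + 2·E₂, S₁ = −E₁ + 3·E₂; reading off coefficients, c₁ = (3, -1) and c₂ = (2, 3).
Hence T = (1, 3) (x) (3, -2) (x) (3, -1) + (3, 2) (x) (3, 1) (x) (2, 3), so rank(T) ≤ 2.
These bounds meet, so rank(T) = 2.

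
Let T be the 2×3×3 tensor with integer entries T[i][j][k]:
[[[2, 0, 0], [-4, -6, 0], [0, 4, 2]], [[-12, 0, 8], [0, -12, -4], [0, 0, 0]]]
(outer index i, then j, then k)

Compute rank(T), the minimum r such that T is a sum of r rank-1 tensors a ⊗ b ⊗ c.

3

Lower bound: the mode-2 unfolding of T (rows indexed by j, columns by (i,k) = (0,0), (0,1), (0,2), (1,0), (1,1), (1,2)) is [[2, 0, 0, -12, 0, 8], [-4, -6, 0, 0, -12, -4], [0, 4, 2, 0, 0, 0]].
There the 3×3 minor on rows j ∈ {0, 1, 2}, columns (i,k) ∈ {(0,0), (0,1), (0,2)} is det [[2, 0, 0], [-4, -6, 0], [0, 4, 2]] = -24 ≠ 0, so this unfolding has rank ≥ 3; CP rank is at least every unfolding rank, so rank(T) ≥ 3. (Unfolding ranks only ever bound the CP rank from below — rank(T) can be strictly larger than all of them — so the matching upper bound has to come from an explicit 3-term decomposition.)
Upper bound: T is a sum of 3 rank-1 terms, T = [1, -2] ⊗ [2, -1, 0] ⊗ [2, -2, -2] + [1, 0] ⊗ [2, -1, 1] ⊗ [0, 4, 2] + [1, 2] ⊗ [1, 1, 0] ⊗ [-2, -4, 0] (written with every a and b primitive with positive leading entry and the scale carried by c; CP decompositions are not unique, and this one is verified by expanding entrywise), so rank(T) ≤ 3.
These bounds meet, so rank(T) = 3.
Check entry T[0,1,2] = 0: (1)·(-1)·(-2) + (1)·(-1)·(2) + (1)·(1)·(0) = 0.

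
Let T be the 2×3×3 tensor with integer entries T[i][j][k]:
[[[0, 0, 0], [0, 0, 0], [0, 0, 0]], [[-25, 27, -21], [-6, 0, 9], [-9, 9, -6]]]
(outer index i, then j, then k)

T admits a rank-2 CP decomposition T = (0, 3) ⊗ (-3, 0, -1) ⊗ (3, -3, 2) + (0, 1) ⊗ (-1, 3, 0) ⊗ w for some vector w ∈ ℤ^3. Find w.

Subtract the known terms from T to get the rank-1 residual R = (0, 1) ⊗ (-1, 3, 0) ⊗ w, so R[i,j,k] = a[i]·b[j]·w[k]. Pick indices with nonzero a[1]·b[0] = (1)·(-1) = -1. Only the fibre through (1,0,·) is needed: R[1,0,:] = T[1,0,:] − Σₗ aₗ[1]bₗ[0]cₗ = [-25, 27, -21] − (3)·(-3)·(3, -3, 2) = [2, 0, -3]. Then w[k] = R[1,0,k] / -1 for each k, giving w = [2, 0, -3] / -1 = (-2, 0, 3).

w = (-2, 0, 3)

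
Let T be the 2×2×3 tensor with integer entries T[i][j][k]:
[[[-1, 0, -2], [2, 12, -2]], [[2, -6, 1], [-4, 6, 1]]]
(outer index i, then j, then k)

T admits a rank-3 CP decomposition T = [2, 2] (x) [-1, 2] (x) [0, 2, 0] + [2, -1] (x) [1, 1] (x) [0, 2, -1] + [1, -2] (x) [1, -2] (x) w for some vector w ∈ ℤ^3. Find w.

Subtract the known terms from T to get the rank-1 residual R = [1, -2] (x) [1, -2] (x) w, so R[i,j,k] = a[i]·b[j]·w[k]. Pick indices with nonzero a[0]·b[0] = (1)·(1) = 1. Only the fibre through (0,0,·) is needed: R[0,0,:] = T[0,0,:] − Σₗ aₗ[0]bₗ[0]cₗ = [-1, 0, -2] − (2)·(-1)·[0, 2, 0] − (2)·(1)·[0, 2, -1] = [-1, 0, 0]. Then w[k] = R[0,0,k] / 1 for each k, giving w = [-1, 0, 0] / 1 = [-1, 0, 0].

w = [-1, 0, 0]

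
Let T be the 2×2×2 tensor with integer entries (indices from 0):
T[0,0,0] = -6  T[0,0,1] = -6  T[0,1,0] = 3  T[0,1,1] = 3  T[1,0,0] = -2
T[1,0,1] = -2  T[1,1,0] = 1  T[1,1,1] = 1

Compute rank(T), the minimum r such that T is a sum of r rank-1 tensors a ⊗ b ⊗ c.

Lower bound: T ≠ 0 (e.g. T[0,0,0] = -6), so rank(T) ≥ 1.
Upper bound: if T = a ⊗ b ⊗ c then every fibre of T is a multiple of the corresponding factor, so read the factors off the fibres through the nonzero entry T[0,0,0] = -6.
The mode-1 fibre T[:,0,0] = [-6, -2] gives a = [3, 1] (primitive direction); the mode-2 fibre T[0,:,0] = [-6, 3] gives b = [2, -1]; then c[k] = T[0,0,k] / (a[0]·b[0]) = [-6, -6] / 6 = [-1, -1].
Expanding [3, 1] ⊗ [2, -1] ⊗ [-1, -1] reproduces all 8 entries of T, so T = [3, 1] ⊗ [2, -1] ⊗ [-1, -1] and rank(T) ≤ 1.
These bounds meet, so rank(T) = 1.

1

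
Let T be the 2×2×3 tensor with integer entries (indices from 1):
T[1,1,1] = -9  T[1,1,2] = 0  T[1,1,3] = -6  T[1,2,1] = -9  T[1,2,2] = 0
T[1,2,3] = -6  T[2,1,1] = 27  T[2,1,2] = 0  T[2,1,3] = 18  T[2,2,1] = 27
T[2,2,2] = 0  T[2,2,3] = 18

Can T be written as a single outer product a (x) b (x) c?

If T = a (x) b (x) c then every fibre of T is a multiple of the corresponding factor, so read the factors off the fibres through the nonzero entry T[1,1,1] = -9.
The mode-1 fibre T[:,1,1] = [-9, 27] gives a = [1, -3] (primitive direction); the mode-2 fibre T[1,:,1] = [-9, -9] gives b = [1, 1]; then c[k] = T[1,1,k] / (a[1]·b[1]) = [-9, 0, -6] / 1 = [-9, 0, -6].
Expanding [1, -3] (x) [1, 1] (x) [-9, 0, -6] reproduces all 12 entries of T, so T = [1, -3] (x) [1, 1] (x) [-9, 0, -6] and rank(T) ≤ 1.
Equivalently every frontal slice T[:,:,k] is c[k] times the rank-1 matrix [1, -3] (x) [1, 1]. So T has rank 1 (it is nonzero).

Yes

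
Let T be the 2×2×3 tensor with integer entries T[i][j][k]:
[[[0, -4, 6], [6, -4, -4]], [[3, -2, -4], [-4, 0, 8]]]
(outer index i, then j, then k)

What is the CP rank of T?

3

Lower bound: the mode-3 unfolding of T (rows indexed by k, columns by (i,j) = (0,0), (0,1), (1,0), (1,1)) is [[0, 6, 3, -4], [-4, -4, -2, 0], [6, -4, -4, 8]].
There the 3×3 minor on rows k ∈ {0, 1, 2}, columns (i,j) ∈ {(0,0), (0,1), (1,0)} is det [[0, 6, 3], [-4, -4, -2], [6, -4, -4]] = -48 ≠ 0, so this unfolding has rank ≥ 3; CP rank is at least every unfolding rank, so rank(T) ≥ 3. (This is only a lower bound: in general the CP rank may exceed every unfolding rank, so we still need to exhibit 3 rank-1 terms summing to T.)
Upper bound: T is a sum of 3 rank-1 terms, T = (1, -1) (x) (1, -2) (x) (-2, 0, 4) + (1, 0) (x) (1, 2) (x) (1, -2, 2) + (1, 1) (x) (1, 0) (x) (1, -2, 0) (written with every a and b primitive with positive leading entry and the scale carried by c; CP decompositions are not unique, and this one is verified by expanding entrywise), so rank(T) ≤ 3.
These bounds meet, so rank(T) = 3.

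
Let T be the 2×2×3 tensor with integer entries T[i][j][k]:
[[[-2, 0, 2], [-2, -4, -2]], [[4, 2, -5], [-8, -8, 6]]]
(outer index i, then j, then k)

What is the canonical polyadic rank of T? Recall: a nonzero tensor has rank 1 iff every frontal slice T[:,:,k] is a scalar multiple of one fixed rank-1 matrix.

3

Lower bound: the mode-3 unfolding of T (rows indexed by k, columns by (i,j) = (0,0), (0,1), (1,0), (1,1)) is [[-2, -2, 4, -8], [0, -4, 2, -8], [2, -2, -5, 6]].
There the 3×3 minor on rows k ∈ {0, 1, 2}, columns (i,j) ∈ {(0,0), (0,1), (1,0)} is det [[-2, -2, 4], [0, -4, 2], [2, -2, -5]] = -24 ≠ 0, so this unfolding has rank ≥ 3; CP rank is at least every unfolding rank, so rank(T) ≥ 3. (Unfolding ranks only ever bound the CP rank from below — rank(T) can be strictly larger than all of them — so the matching upper bound has to come from an explicit 3-term decomposition.)
Upper bound: T is a sum of 3 rank-1 terms, T = [0, 1] ⊗ [1, -2] ⊗ [0, 2, -1] + [1, -2] ⊗ [1, -1] ⊗ [-2, 0, 2] + [1, 1] ⊗ [0, 1] ⊗ [-4, -4, 0] (written with every a and b primitive with positive leading entry and the scale carried by c; CP decompositions are not unique, and this one is verified by expanding entrywise), so rank(T) ≤ 3.
These bounds meet, so rank(T) = 3.
Check entry T[1,0,1] = 2: (1)·(1)·(2) + (-2)·(1)·(0) + (1)·(0)·(-4) = 2.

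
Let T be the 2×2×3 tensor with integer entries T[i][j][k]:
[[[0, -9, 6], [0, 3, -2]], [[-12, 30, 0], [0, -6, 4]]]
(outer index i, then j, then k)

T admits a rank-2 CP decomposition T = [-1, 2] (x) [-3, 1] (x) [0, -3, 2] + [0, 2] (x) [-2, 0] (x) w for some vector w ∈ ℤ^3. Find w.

Subtract the known terms from T to get the rank-1 residual R = [0, 2] (x) [-2, 0] (x) w, so R[i,j,k] = a[i]·b[j]·w[k]. Pick indices with nonzero a[1]·b[0] = (2)·(-2) = -4. Only the fibre through (1,0,·) is needed: R[1,0,:] = T[1,0,:] − Σₗ aₗ[1]bₗ[0]cₗ = [-12, 30, 0] − (2)·(-3)·[0, -3, 2] = [-12, 12, 12]. Then w[k] = R[1,0,k] / -4 for each k, giving w = [-12, 12, 12] / -4 = [3, -3, -3].

w = [3, -3, -3]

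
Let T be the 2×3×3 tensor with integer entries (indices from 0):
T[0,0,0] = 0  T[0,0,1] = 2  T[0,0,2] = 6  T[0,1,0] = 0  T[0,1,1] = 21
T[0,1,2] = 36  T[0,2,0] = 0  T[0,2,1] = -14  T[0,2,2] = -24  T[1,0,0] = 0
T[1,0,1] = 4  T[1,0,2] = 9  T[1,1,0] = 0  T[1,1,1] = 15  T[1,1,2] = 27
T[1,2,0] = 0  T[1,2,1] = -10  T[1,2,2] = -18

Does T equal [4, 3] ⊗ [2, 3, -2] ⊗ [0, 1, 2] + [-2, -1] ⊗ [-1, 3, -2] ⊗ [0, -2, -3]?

Reconstruct entry (0,0,1) from the claimed factors: Σₗ aₗ[0]bₗ[0]cₗ[1] = (4)·(2)·(1) + (-2)·(-1)·(-2) = 4, but T[0,0,1] = 2. The claim is false.

No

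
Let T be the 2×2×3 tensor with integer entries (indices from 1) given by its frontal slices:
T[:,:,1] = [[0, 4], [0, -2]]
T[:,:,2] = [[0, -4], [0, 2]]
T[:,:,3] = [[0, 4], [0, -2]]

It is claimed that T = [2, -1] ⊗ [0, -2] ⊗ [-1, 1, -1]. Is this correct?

Reconstruct entrywise from the claimed factors. For example, T[1,1,3] = 0 and Σₗ aₗ[1]bₗ[1]cₗ[3] = (2)·(0)·(-1) = 0; checking all 12 entries, every one matches. The claim holds.

Yes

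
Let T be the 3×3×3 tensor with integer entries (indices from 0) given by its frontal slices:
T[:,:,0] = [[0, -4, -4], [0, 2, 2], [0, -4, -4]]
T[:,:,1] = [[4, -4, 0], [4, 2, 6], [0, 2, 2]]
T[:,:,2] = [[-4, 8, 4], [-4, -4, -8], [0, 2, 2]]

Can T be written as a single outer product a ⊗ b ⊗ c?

No

The mode-1 unfolding of T (rows indexed by i, columns by (j,k) = (0,0), (0,1), (0,2), (1,0), (1,1), (1,2), (2,0), (2,1), (2,2)) is [[0, 4, -4, -4, -4, 8, -4, 0, 4], [0, 4, -4, 2, 2, -4, 2, 6, -8], [0, 0, 0, -4, 2, 2, -4, 2, 2]].
There the 3×3 minor on rows i ∈ {0, 1, 2}, columns (j,k) ∈ {(0,1), (1,0), (1,1)} is det [[4, -4, -4], [4, 2, 2], [0, -4, 2]] = 144 ≠ 0, so this unfolding has rank ≥ 3; CP rank is at least every unfolding rank, so rank(T) ≥ 3.
In particular rank(T) ≥ 3 > 1, so T is not rank-1.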